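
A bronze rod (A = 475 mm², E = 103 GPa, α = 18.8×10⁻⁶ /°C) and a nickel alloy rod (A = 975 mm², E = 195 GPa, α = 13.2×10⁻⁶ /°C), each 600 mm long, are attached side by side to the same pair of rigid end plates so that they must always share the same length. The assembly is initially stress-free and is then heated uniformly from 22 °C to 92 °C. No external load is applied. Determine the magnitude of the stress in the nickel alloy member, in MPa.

Both members must finish at the same length. With the larger α, the bronze tends to over-expand; the plates restrain it, putting the bronze in compression and the nickel alloy in tension. With no external load the two internal forces are equal and opposite, magnitude P.
Setting the final lengths equal and cancelling L: (α₁ − α₂)ΔT = P/(A₁E₁) + P/(A₂E₂).
|α₁ − α₂|·ΔT = 5.6×10⁻⁶ × 70 = 0.000392.
1/(A₁E₁) + 1/(A₂E₂) = 1/(475×103×10³) + 1/(975×195×10³) = 2.57×10⁻⁸ N⁻¹.
P = 0.000392 / 2.57×10⁻⁸ = 15250 N = 15.25 kN.
σ_{nickel alloy} = P/A₂ = 15250/975 = 15.64 MPa, tensile.

σ ≈ 15.6 MPa (tensile)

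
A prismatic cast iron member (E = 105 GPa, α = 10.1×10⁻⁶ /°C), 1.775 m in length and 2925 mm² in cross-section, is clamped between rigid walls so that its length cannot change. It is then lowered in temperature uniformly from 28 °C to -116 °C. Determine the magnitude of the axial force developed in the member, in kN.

P ≈ 447 kN (tensile)

The ends cannot move, so σ = EαΔT = 105×10³ × 10.1×10⁻⁶ × 144 = 152.7 MPa.
Axial force P = σA = 152.7 × 2925 = 446700 N = 446.7 kN, tensile.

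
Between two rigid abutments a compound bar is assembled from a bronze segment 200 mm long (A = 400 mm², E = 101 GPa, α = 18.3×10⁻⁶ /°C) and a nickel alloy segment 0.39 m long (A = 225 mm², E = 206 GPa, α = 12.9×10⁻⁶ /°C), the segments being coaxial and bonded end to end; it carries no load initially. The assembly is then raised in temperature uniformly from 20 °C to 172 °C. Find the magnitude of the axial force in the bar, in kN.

P ≈ 98.8 kN (compressive)

If the supports were absent, the total length change would be Σ αᵢΔT Lᵢ = 18.3×10⁻⁶×152×200 + 12.9×10⁻⁶×152×390 = 1.321 mm.
The rigid supports impose zero overall length change; the single axial force P common to all segments must satisfy P Σ Lᵢ/(AᵢEᵢ) = δ_free.
The series flexibility is Σ Lᵢ/(AᵢEᵢ) = 200/(400×101×10³) + 390/(225×206×10³) = 1.336×10⁻⁵ mm/N.
P = 1.321 / 1.336×10⁻⁵ = 98840 N = 98.84 kN, compressive.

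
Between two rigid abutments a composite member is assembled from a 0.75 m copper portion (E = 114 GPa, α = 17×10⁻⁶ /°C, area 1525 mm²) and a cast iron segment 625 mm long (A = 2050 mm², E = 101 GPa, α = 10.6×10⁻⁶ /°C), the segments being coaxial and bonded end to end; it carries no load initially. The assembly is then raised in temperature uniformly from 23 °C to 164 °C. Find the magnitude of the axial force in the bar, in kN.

P ≈ 373 kN (compressive)

With the walls removed the bar would change length by δ_free = Σ αᵢΔT Lᵢ = 17×10⁻⁶×141×750 + 10.6×10⁻⁶×141×625 = 2.732 mm.
The rigid supports impose zero overall length change; the single axial force P common to all segments must satisfy P Σ Lᵢ/(AᵢEᵢ) = δ_free.
The series flexibility is Σ Lᵢ/(AᵢEᵢ) = 750/(1525×114×10³) + 625/(2050×101×10³) = 7.333×10⁻⁶ mm/N.
Hence P = δ_free / Σ(L/AE) = 2.732/7.333×10⁻⁶ = 372.6 kN (compressive).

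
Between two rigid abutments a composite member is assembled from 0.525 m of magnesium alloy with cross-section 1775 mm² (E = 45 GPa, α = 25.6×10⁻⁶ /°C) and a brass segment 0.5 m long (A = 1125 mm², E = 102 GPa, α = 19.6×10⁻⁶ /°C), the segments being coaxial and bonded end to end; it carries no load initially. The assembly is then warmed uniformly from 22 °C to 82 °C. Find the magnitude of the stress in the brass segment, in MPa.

σ ≈ 113 MPa (compressive)

If the supports were absent, the total length change would be Σ αᵢΔT Lᵢ = 25.6×10⁻⁶×60×525 + 19.6×10⁻⁶×60×500 = 1.394 mm.
The walls prevent any net length change, so an axial force P (same in every segment) develops. Compatibility: P · Σ Lᵢ/(AᵢEᵢ) = δ_free.
The series flexibility is Σ Lᵢ/(AᵢEᵢ) = 525/(1775×45×10³) + 500/(1125×102×10³) = 1.093×10⁻⁵ mm/N.
Hence P = δ_free / Σ(L/AE) = 1.394/1.093×10⁻⁵ = 127.6 kN (compressive).
σ_{brass} = P / A = 127600 / 1125 = 113.4 MPa.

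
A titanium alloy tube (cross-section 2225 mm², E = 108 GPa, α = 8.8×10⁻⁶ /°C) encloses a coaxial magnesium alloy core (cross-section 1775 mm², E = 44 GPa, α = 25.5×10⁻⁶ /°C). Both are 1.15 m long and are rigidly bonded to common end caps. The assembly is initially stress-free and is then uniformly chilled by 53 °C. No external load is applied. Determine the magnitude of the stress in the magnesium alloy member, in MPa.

Both members must finish at the same length. With the larger α, the magnesium alloy tends to over-contract; the plates restrain it, putting the magnesium alloy in tension and the titanium alloy in compression. With no external load the two internal forces are equal and opposite, magnitude P.
Equating the net (thermal + elastic) strains gives |α₁ − α₂|·ΔT = P·[1/(A₁E₁) + 1/(A₂E₂)].
|α₁ − α₂|·ΔT = 16.7×10⁻⁶ × 53 = 0.0008851.
1/(A₁E₁) + 1/(A₂E₂) = 1/(2225×108×10³) + 1/(1775×44×10³) = 1.697×10⁻⁸ N⁻¹.
P = 0.0008851 / 1.697×10⁻⁸ = 52170 N = 52.17 kN.
σ_{magnesium alloy} = P/A₂ = 52170/1775 = 29.39 MPa, tensile.

σ ≈ 29.4 MPa (tensile)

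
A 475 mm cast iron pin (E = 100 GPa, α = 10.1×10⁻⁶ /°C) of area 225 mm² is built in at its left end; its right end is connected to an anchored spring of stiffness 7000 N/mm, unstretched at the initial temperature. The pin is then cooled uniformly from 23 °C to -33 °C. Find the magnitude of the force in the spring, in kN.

P ≈ 1.64 kN

If the spring were absent the pin would shorten by αΔT L = 10.1×10⁻⁶ × 56 × 475 = 0.2687 mm.
Let P be the tensile force in the spring. The pin extends elastically by PL/(AE) and the spring stretches by P/k; together these equal δ_free.
P [ L/(AE) + 1/k ] = δ_free → P [ 475/(225×100×10³) + 1/(7000) ] = 0.2687.
P = 0.2687 / 0.000164 = 1638 N.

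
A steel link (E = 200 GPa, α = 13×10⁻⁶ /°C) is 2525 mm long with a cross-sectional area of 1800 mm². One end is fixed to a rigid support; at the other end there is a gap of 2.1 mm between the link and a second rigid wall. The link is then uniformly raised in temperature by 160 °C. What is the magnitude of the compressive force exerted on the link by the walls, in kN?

P ≈ 449 kN

Free thermal elongation = αΔT L = 13×10⁻⁶ × 160 × 2525 = 5.252 mm.
The gap closes (δ_free > 2.1 mm) and the wall then resists a further 5.252 − 2.1 = 3.152 mm of expansion.
That suppressed elongation corresponds to σ = E·Δ/L = 200×10³ × 3.152/2525 = 249.7 MPa.
P = σA = 249.7 × 1800 = 449.4 kN.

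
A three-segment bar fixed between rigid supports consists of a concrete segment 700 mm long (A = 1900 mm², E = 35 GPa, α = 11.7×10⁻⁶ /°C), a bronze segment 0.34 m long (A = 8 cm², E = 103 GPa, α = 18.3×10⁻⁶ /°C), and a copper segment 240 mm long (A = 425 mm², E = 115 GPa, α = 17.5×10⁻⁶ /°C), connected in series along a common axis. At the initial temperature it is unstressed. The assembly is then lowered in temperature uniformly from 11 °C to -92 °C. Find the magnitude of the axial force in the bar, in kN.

P ≈ 98 kN (tensile)

Free thermal contraction of the whole bar: Σ αᵢΔT Lᵢ = 11.7×10⁻⁶×103×700 + 18.3×10⁻⁶×103×340 + 17.5×10⁻⁶×103×240 = 1.917 mm.
Since the ends are fixed, an axial force P builds up, equal in every segment, with P · Σ Lᵢ/(AᵢEᵢ) = δ_free.
Σ Lᵢ/(AᵢEᵢ) = 700/(1900×35×10³) + 340/(800×103×10³) + 240/(425×115×10³) = 1.956×10⁻⁵ mm/N.
So P = 1.917 / 1.956×10⁻⁵ = 97.99 kN, tensile.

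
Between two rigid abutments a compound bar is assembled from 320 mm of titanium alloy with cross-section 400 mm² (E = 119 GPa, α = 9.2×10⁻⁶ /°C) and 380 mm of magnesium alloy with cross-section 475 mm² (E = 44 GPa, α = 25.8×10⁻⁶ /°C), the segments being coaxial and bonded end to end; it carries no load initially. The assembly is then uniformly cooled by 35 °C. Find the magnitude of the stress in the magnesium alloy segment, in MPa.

Free thermal contraction of the whole bar: Σ αᵢΔT Lᵢ = 9.2×10⁻⁶×35×320 + 25.8×10⁻⁶×35×380 = 0.4462 mm.
The walls prevent any net length change, so an axial force P (same in every segment) develops. Compatibility: P · Σ Lᵢ/(AᵢEᵢ) = δ_free.
The series flexibility is Σ Lᵢ/(AᵢEᵢ) = 320/(400×119×10³) + 380/(475×44×10³) = 2.49×10⁻⁵ mm/N.
P = 0.4462 / 2.49×10⁻⁵ = 17920 N = 17.92 kN, tensile.
σ_{magnesium alloy} = P / A = 17920 / 475 = 37.72 MPa.

σ ≈ 37.7 MPa (tensile)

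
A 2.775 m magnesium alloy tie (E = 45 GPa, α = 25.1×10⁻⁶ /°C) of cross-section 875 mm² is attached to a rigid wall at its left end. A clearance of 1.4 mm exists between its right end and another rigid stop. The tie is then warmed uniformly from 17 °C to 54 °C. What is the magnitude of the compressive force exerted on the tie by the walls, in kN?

Unrestrained expansion: δ_free = αΔT L = 25.1×10⁻⁶ × 37 × 2775 = 2.577 mm.
After closing the 1.4 mm clearance, 2.577 − 1.4 = 1.177 mm of expansion remains to be suppressed by the wall.
So σ = E(δ_free − g)/L = 45×10³ × 1.177/2775 = 19.09 MPa.
Force on the wall = σA = 19.09 × 875 mm² = 16.7 kN.

P ≈ 16.7 kN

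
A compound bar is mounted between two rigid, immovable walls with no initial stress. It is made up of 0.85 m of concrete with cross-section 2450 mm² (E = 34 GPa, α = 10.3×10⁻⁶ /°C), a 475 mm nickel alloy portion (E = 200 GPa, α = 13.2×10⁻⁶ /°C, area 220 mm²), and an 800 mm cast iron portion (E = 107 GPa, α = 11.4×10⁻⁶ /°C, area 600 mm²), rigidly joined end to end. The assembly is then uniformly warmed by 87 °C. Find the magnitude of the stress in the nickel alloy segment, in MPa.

σ ≈ 285 MPa (compressive)

If the supports were absent, the total length change would be Σ αᵢΔT Lᵢ = 10.3×10⁻⁶×87×850 + 13.2×10⁻⁶×87×475 + 11.4×10⁻⁶×87×800 = 2.101 mm.
Since the ends are fixed, an axial force P builds up, equal in every segment, with P · Σ Lᵢ/(AᵢEᵢ) = δ_free.
The series flexibility is Σ Lᵢ/(AᵢEᵢ) = 850/(2450×34×10³) + 475/(220×200×10³) + 800/(600×107×10³) = 3.346×10⁻⁵ mm/N.
P = 2.101 / 3.346×10⁻⁵ = 62780 N = 62.78 kN, compressive.
σ_{nickel alloy} = P / A = 62780 / 220 = 285.4 MPa.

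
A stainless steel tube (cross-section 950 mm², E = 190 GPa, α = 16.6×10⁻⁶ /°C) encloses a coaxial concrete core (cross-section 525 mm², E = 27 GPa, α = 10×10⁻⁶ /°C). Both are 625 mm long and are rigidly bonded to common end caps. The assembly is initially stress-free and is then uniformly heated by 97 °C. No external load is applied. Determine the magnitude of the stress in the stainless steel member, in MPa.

σ ≈ 8.86 MPa (compressive)

The stainless steel has the larger α, so on heating it would change length more than the concrete if both were free. The rigid plates force a common final length, so the stainless steel is put into compression and the concrete into tension, with equal and opposite forces P (no external load).
Compatibility of the two members (thermal + elastic change equal): (α₁ − α₂)ΔT = P·[1/(A₁E₁) + 1/(A₂E₂)].
|α₁ − α₂|·ΔT = 6.6×10⁻⁶ × 97 = 0.0006402.
1/(A₁E₁) + 1/(A₂E₂) = 1/(950×190×10³) + 1/(525×27×10³) = 7.609×10⁻⁸ N⁻¹.
P = 0.0006402 / 7.609×10⁻⁸ = 8414 N = 8.414 kN.
σ_{stainless steel} = P/A₁ = 8414/950 = 8.857 MPa, compressive.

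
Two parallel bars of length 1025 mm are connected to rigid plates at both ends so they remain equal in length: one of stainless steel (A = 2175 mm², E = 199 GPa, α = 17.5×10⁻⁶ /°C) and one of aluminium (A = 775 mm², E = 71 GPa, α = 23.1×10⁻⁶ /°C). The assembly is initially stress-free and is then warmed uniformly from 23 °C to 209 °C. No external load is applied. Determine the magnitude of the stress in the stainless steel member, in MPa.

Equilibrium of a rigid end plate with no external load gives equal and opposite internal forces ±P in the two members. Since α_{aluminium} > α_{stainless steel}, heating drives the aluminium into compression and the stainless steel into tension.
Equating the net (thermal + elastic) strains gives |α₁ − α₂|·ΔT = P·[1/(A₁E₁) + 1/(A₂E₂)].
|α₁ − α₂|·ΔT = 5.6×10⁻⁶ × 186 = 0.001042.
1/(A₁E₁) + 1/(A₂E₂) = 1/(2175×199×10³) + 1/(775×71×10³) = 2.048×10⁻⁸ N⁻¹.
P = 0.001042 / 2.048×10⁻⁸ = 50850 N = 50.85 kN.
σ_{stainless steel} = P/A₁ = 50850/2175 = 23.38 MPa, tensile.

σ ≈ 23.4 MPa (tensile)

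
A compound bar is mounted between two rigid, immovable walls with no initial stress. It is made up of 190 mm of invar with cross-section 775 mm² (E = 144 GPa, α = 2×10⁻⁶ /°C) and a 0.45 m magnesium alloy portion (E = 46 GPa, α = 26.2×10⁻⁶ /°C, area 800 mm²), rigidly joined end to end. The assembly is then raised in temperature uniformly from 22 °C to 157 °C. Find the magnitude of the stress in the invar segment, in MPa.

If the supports were absent, the total length change would be Σ αᵢΔT Lᵢ = 2×10⁻⁶×135×190 + 26.2×10⁻⁶×135×450 = 1.643 mm.
The rigid supports impose zero overall length change; the single axial force P common to all segments must satisfy P Σ Lᵢ/(AᵢEᵢ) = δ_free.
Σ Lᵢ/(AᵢEᵢ) = 190/(775×144×10³) + 450/(800×46×10³) = 1.393×10⁻⁵ mm/N.
So P = 1.643 / 1.393×10⁻⁵ = 117.9 kN, compressive.
σ_{invar} = P / A = 117900 / 775 = 152.2 MPa.

σ ≈ 152 MPa (compressive)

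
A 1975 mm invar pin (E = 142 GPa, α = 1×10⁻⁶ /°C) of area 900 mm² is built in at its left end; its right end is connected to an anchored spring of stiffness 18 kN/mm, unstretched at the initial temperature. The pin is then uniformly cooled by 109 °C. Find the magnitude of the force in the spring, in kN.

P ≈ 3.03 kN

The unrestrained thermal change is αΔT L = 1×10⁻⁶ × 109 × 1975 = 0.2153 mm.
Let P be the tensile force in the spring. The pin extends elastically by PL/(AE) and the spring stretches by P/k; together these equal δ_free.
P [ L/(AE) + 1/k ] = δ_free → P [ 1975/(900×142×10³) + 1/(18×10³) ] = 0.2153.
P = 0.2153 / 7.101×10⁻⁵ = 3032 N.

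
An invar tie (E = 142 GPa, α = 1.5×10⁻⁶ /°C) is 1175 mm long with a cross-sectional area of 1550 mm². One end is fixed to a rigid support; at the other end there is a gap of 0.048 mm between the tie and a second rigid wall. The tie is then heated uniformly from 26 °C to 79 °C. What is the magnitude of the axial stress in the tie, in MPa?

Free thermal elongation = αΔT L = 1.5×10⁻⁶ × 53 × 1175 = 0.09341 mm.
After closing the 0.048 mm clearance, 0.09341 − 0.048 = 0.04541 mm of expansion remains to be suppressed by the wall.
So σ = E(δ_free − g)/L = 142×10³ × 0.04541/1175 = 5.488 MPa.

σ ≈ 5.49 MPa (compressive)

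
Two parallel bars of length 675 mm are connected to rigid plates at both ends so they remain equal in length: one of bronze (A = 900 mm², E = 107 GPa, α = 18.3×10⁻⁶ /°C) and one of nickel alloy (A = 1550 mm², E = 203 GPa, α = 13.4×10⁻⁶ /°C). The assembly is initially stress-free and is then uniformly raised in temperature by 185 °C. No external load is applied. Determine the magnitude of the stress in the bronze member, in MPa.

σ ≈ 74.3 MPa (compressive)

Equilibrium of a rigid end plate with no external load gives equal and opposite internal forces ±P in the two members. Since α_{bronze} > α_{nickel alloy}, heating drives the bronze into compression and the nickel alloy into tension.
Compatibility of the two members (thermal + elastic change equal): (α₁ − α₂)ΔT = P·[1/(A₁E₁) + 1/(A₂E₂)].
|α₁ − α₂|·ΔT = 4.9×10⁻⁶ × 185 = 0.0009065.
1/(A₁E₁) + 1/(A₂E₂) = 1/(900×107×10³) + 1/(1550×203×10³) = 1.356×10⁻⁸ N⁻¹.
So P = 0.0009065 / 1.356×10⁻⁸ = 66.84 kN.
σ_{bronze} = P/A₁ = 66840/900 = 74.27 MPa, compressive.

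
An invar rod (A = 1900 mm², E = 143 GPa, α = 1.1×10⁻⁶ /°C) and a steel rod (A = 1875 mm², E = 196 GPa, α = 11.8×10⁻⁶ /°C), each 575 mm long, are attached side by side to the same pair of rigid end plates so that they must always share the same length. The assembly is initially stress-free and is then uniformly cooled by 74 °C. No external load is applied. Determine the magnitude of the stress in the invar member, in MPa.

Equilibrium of a rigid end plate with no external load gives equal and opposite internal forces ±P in the two members. Since α_{steel} > α_{invar}, cooling drives the steel into tension and the invar into compression.
Compatibility of the two members (thermal + elastic change equal): (α₁ − α₂)ΔT = P·[1/(A₁E₁) + 1/(A₂E₂)].
|α₁ − α₂|·ΔT = 10.7×10⁻⁶ × 74 = 0.0007918.
1/(A₁E₁) + 1/(A₂E₂) = 1/(1900×143×10³) + 1/(1875×196×10³) = 6.402×10⁻⁹ N⁻¹.
P = 0.0007918 / 6.402×10⁻⁹ = 123700 N = 123.7 kN.
σ_{invar} = P/A₁ = 123700/1900 = 65.1 MPa, compressive.

σ ≈ 65.1 MPa (compressive)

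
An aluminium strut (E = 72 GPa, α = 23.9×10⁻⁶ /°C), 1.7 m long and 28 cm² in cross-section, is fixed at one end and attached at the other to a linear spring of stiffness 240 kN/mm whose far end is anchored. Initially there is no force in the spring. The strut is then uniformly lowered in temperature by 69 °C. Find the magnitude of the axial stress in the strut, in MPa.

The unrestrained thermal change is αΔT L = 23.9×10⁻⁶ × 69 × 1700 = 2.803 mm.
Let P be the tensile force in the spring. The strut extends elastically by PL/(AE) and the spring stretches by P/k; together these equal δ_free.
So P = δ_free / [L/(AE) + 1/k] = 2.803 / [ 1700/(2800×72×10³) + 1/(240×10³) ].
P = 2.803 / 1.26×10⁻⁵ = 222500 N.
σ = P/A = 222500/2800 = 79.47 MPa.

σ ≈ 79.5 MPa (tensile)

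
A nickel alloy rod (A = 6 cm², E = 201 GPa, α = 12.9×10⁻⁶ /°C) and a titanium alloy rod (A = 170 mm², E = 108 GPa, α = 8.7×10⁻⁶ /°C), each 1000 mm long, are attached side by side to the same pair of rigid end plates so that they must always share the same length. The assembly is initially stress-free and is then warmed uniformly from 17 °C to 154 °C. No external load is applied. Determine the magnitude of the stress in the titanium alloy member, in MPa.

σ ≈ 53.9 MPa (tensile)

Equilibrium of a rigid end plate with no external load gives equal and opposite internal forces ±P in the two members. Since α_{nickel alloy} > α_{titanium alloy}, heating drives the nickel alloy into compression and the titanium alloy into tension.
Equating the net (thermal + elastic) strains gives |α₁ − α₂|·ΔT = P·[1/(A₁E₁) + 1/(A₂E₂)].
|α₁ − α₂|·ΔT = 4.2×10⁻⁶ × 137 = 0.0005754.
1/(A₁E₁) + 1/(A₂E₂) = 1/(600×201×10³) + 1/(170×108×10³) = 6.276×10⁻⁸ N⁻¹.
So P = 0.0005754 / 6.276×10⁻⁸ = 9.169 kN.
σ_{titanium alloy} = P/A₂ = 9169/170 = 53.93 MPa, tensile.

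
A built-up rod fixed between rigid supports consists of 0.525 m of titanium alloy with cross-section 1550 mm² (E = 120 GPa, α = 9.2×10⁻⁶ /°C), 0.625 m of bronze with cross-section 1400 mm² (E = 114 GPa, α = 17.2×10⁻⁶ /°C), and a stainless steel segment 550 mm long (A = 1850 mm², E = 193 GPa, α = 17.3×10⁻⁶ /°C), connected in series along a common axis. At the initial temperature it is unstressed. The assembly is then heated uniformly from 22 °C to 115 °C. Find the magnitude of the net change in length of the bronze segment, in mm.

|ΔL| ≈ 0.104 mm

Free thermal expansion of the whole bar: Σ αᵢΔT Lᵢ = 9.2×10⁻⁶×93×525 + 17.2×10⁻⁶×93×625 + 17.3×10⁻⁶×93×550 = 2.334 mm.
The walls prevent any net length change, so an axial force P (same in every segment) develops. Compatibility: P · Σ Lᵢ/(AᵢEᵢ) = δ_free.
The series flexibility is Σ Lᵢ/(AᵢEᵢ) = 525/(1550×120×10³) + 625/(1400×114×10³) + 550/(1850×193×10³) = 8.279×10⁻⁶ mm/N.
P = 2.334 / 8.279×10⁻⁶ = 281900 N = 281.9 kN, compressive.
For the bronze segment, free thermal change = 17.2×10⁻⁶×93×625 = 0.9997 mm and elastic change from P = 281900×625/(1400×114×10³) = 1.104 mm; these oppose, so the net change is 0.104 mm (segment shortens).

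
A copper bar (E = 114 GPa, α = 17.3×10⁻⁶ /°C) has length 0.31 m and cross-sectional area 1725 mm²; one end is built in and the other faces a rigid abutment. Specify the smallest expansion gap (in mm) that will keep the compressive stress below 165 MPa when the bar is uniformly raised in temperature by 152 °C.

g ≈ 0.366 mm

With no wall the bar would lengthen by αΔT L = 17.3×10⁻⁶ × 152 × 310 = 0.8152 mm.
At the allowable stress the elastic shortening the wall may impose is σL/E = 165 × 310 / (114×10³) = 0.4487 mm.
The gap must absorb the remainder: g_min = 0.8152 − 0.4487 = 0.3665 mm.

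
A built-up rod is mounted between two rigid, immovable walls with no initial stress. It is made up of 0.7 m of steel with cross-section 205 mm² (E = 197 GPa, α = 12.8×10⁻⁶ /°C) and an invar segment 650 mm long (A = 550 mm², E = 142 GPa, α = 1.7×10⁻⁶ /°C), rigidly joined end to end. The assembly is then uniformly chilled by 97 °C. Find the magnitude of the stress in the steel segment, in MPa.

σ ≈ 186 MPa (tensile)

Free thermal contraction of the whole bar: Σ αᵢΔT Lᵢ = 12.8×10⁻⁶×97×700 + 1.7×10⁻⁶×97×650 = 0.9763 mm.
The rigid supports impose zero overall length change; the single axial force P common to all segments must satisfy P Σ Lᵢ/(AᵢEᵢ) = δ_free.
The series flexibility is Σ Lᵢ/(AᵢEᵢ) = 700/(205×197×10³) + 650/(550×142×10³) = 2.566×10⁻⁵ mm/N.
Hence P = δ_free / Σ(L/AE) = 0.9763/2.566×10⁻⁵ = 38.05 kN (tensile).
σ_{steel} = P / A = 38050 / 205 = 185.6 MPa.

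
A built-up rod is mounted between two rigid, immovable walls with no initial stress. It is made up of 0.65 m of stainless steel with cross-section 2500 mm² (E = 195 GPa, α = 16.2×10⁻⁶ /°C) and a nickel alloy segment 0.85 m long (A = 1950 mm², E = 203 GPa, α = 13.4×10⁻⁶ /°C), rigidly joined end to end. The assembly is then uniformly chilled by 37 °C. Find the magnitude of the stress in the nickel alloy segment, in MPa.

σ ≈ 119 MPa (tensile)

If the supports were absent, the total length change would be Σ αᵢΔT Lᵢ = 16.2×10⁻⁶×37×650 + 13.4×10⁻⁶×37×850 = 0.811 mm.
Since the ends are fixed, an axial force P builds up, equal in every segment, with P · Σ Lᵢ/(AᵢEᵢ) = δ_free.
Σ Lᵢ/(AᵢEᵢ) = 650/(2500×195×10³) + 850/(1950×203×10³) = 3.481×10⁻⁶ mm/N.
Hence P = δ_free / Σ(L/AE) = 0.811/3.481×10⁻⁶ = 233 kN (tensile).
σ_{nickel alloy} = P / A = 233000 / 1950 = 119.5 MPa.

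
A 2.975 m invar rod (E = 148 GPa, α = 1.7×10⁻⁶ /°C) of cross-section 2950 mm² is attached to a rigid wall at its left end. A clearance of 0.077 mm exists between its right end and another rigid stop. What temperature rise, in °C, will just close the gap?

ΔT ≈ 15.2 °C

Contact occurs when the free expansion equals the gap: αΔT L = 0.077 mm.
So ΔT = g/(αL) = 0.077/(1.7×10⁻⁶ × 2975) = 15.22 °C.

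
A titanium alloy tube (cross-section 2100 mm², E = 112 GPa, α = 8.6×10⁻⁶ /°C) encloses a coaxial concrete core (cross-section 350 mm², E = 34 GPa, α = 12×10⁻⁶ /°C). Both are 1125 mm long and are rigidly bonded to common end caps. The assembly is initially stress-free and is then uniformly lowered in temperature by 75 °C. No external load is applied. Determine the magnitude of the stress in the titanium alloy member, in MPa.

σ ≈ 1.38 MPa (compressive)

Equilibrium of a rigid end plate with no external load gives equal and opposite internal forces ±P in the two members. Since α_{concrete} > α_{titanium alloy}, cooling drives the concrete into tension and the titanium alloy into compression.
Setting the final lengths equal and cancelling L: (α₁ − α₂)ΔT = P/(A₁E₁) + P/(A₂E₂).
|α₁ − α₂|·ΔT = 3.4×10⁻⁶ × 75 = 0.000255.
1/(A₁E₁) + 1/(A₂E₂) = 1/(2100×112×10³) + 1/(350×34×10³) = 8.829×10⁻⁸ N⁻¹.
P = 0.000255 / 8.829×10⁻⁸ = 2888 N = 2.888 kN.
σ_{titanium alloy} = P/A₁ = 2888/2100 = 1.375 MPa, compressive.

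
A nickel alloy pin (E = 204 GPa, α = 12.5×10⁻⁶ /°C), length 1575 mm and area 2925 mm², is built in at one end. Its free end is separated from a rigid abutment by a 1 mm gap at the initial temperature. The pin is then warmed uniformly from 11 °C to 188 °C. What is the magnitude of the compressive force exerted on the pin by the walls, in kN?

P ≈ 941 kN

Unrestrained expansion: δ_free = αΔT L = 12.5×10⁻⁶ × 177 × 1575 = 3.485 mm.
This exceeds the 1 mm gap, so the wall pushes back. The portion of expansion that must be recovered elastically is δ_free − gap = 3.485 − 1 = 2.485 mm.
So σ = E(δ_free − g)/L = 204×10³ × 2.485/1575 = 321.8 MPa.
P = σA = 321.8 × 2925 = 941.3 kN.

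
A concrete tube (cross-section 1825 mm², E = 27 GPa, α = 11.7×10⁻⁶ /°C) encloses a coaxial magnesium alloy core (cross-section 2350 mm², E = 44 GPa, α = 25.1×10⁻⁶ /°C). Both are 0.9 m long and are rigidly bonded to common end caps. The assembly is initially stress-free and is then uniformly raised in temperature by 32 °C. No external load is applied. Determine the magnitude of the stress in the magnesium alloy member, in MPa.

Equilibrium of a rigid end plate with no external load gives equal and opposite internal forces ±P in the two members. Since α_{magnesium alloy} > α_{concrete}, heating drives the magnesium alloy into compression and the concrete into tension.
Setting the final lengths equal and cancelling L: (α₁ − α₂)ΔT = P/(A₁E₁) + P/(A₂E₂).
|α₁ − α₂|·ΔT = 13.4×10⁻⁶ × 32 = 0.0004288.
1/(A₁E₁) + 1/(A₂E₂) = 1/(1825×27×10³) + 1/(2350×44×10³) = 2.997×10⁻⁸ N⁻¹.
So P = 0.0004288 / 2.997×10⁻⁸ = 14.31 kN.
σ_{magnesium alloy} = P/A₂ = 14310/2350 = 6.089 MPa, compressive.

σ ≈ 6.09 MPa (compressive)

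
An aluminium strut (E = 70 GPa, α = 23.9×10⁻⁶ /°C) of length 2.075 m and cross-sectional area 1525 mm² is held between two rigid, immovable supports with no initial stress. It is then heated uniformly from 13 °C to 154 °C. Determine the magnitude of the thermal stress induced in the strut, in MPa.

σ ≈ 236 MPa (compressive)

The supports are rigid, so the total axial strain is zero. The restrained thermal strain is ε = αΔT = 23.9×10⁻⁶ × 141 = 3369.9×10⁻⁶.
σ = EαΔT = 70×10³ × 23.9×10⁻⁶ × 141 = 235.9 MPa (compressive; the strut is trying to expand).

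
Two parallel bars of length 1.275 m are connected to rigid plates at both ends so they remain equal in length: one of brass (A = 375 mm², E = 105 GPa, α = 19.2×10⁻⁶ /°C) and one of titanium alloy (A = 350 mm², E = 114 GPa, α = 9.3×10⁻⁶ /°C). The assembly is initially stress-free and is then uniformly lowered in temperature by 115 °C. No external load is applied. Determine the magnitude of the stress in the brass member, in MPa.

Equilibrium of a rigid end plate with no external load gives equal and opposite internal forces ±P in the two members. Since α_{brass} > α_{titanium alloy}, cooling drives the brass into tension and the titanium alloy into compression.
Compatibility of the two members (thermal + elastic change equal): (α₁ − α₂)ΔT = P·[1/(A₁E₁) + 1/(A₂E₂)].
|α₁ − α₂|·ΔT = 9.9×10⁻⁶ × 115 = 0.001138.
1/(A₁E₁) + 1/(A₂E₂) = 1/(375×105×10³) + 1/(350×114×10³) = 5.046×10⁻⁸ N⁻¹.
P = 0.001138 / 5.046×10⁻⁸ = 22560 N = 22.56 kN.
σ_{brass} = P/A₁ = 22560/375 = 60.17 MPa, tensile.

σ ≈ 60.2 MPa (tensile)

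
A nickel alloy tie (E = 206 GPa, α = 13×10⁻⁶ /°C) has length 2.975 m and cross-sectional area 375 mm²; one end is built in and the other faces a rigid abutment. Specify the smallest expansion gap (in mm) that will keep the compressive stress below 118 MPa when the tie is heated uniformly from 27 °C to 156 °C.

g ≈ 3.28 mm

Free expansion if unrestrained: δ_free = αΔT L = 13×10⁻⁶ × 129 × 2975 = 4.989 mm.
A stress of 118 MPa corresponds to the wall pushing the tie back by σL/E = 118×2975/(206×10³) = 1.704 mm.
So the gap has to take up the difference, g_min = δ_free − σL/E = 4.989 − 1.704 = 3.285 mm.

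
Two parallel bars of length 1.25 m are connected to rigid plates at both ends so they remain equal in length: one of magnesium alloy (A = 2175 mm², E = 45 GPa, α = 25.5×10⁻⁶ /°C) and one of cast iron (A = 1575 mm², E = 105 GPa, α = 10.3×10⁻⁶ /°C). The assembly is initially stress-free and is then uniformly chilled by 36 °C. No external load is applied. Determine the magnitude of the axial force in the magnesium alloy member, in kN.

Equilibrium of a rigid end plate with no external load gives equal and opposite internal forces ±P in the two members. Since α_{magnesium alloy} > α_{cast iron}, cooling drives the magnesium alloy into tension and the cast iron into compression.
Setting the final lengths equal and cancelling L: (α₁ − α₂)ΔT = P/(A₁E₁) + P/(A₂E₂).
|α₁ − α₂|·ΔT = 15.2×10⁻⁶ × 36 = 0.0005472.
1/(A₁E₁) + 1/(A₂E₂) = 1/(2175×45×10³) + 1/(1575×105×10³) = 1.626×10⁻⁸ N⁻¹.
So P = 0.0005472 / 1.626×10⁻⁸ = 33.64 kN.

P ≈ 33.6 kN (tensile in the magnesium alloy)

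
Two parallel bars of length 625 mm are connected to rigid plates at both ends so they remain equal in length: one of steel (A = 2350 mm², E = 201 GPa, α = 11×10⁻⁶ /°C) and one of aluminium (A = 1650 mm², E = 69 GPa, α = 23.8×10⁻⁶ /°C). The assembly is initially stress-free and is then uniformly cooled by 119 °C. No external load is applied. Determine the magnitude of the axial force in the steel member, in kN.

Both members must finish at the same length. With the larger α, the aluminium tends to over-contract; the plates restrain it, putting the aluminium in tension and the steel in compression. With no external load the two internal forces are equal and opposite, magnitude P.
Setting the final lengths equal and cancelling L: (α₁ − α₂)ΔT = P/(A₁E₁) + P/(A₂E₂).
|α₁ − α₂|·ΔT = 12.8×10⁻⁶ × 119 = 0.001523.
1/(A₁E₁) + 1/(A₂E₂) = 1/(2350×201×10³) + 1/(1650×69×10³) = 1.09×10⁻⁸ N⁻¹.
So P = 0.001523 / 1.09×10⁻⁸ = 139.7 kN.

P ≈ 140 kN (compressive in the steel)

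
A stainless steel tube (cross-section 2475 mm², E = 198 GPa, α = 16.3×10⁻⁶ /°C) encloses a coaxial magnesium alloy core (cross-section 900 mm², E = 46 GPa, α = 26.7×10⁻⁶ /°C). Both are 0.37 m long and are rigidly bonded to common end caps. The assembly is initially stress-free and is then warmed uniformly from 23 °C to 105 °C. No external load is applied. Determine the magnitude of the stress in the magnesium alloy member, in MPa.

σ ≈ 36.2 MPa (compressive)

The magnesium alloy has the larger α, so on heating it would change length more than the stainless steel if both were free. The rigid plates force a common final length, so the magnesium alloy is put into compression and the stainless steel into tension, with equal and opposite forces P (no external load).
Equating the net (thermal + elastic) strains gives |α₁ − α₂|·ΔT = P·[1/(A₁E₁) + 1/(A₂E₂)].
|α₁ − α₂|·ΔT = 10.4×10⁻⁶ × 82 = 0.0008528.
1/(A₁E₁) + 1/(A₂E₂) = 1/(2475×198×10³) + 1/(900×46×10³) = 2.62×10⁻⁸ N⁻¹.
P = 0.0008528 / 2.62×10⁻⁸ = 32560 N = 32.56 kN.
σ_{magnesium alloy} = P/A₂ = 32560/900 = 36.17 MPa, compressive.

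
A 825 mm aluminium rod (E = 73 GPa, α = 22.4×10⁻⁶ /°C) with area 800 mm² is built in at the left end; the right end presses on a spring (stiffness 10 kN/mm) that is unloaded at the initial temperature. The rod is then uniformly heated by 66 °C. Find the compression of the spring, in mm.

The unrestrained thermal change is αΔT L = 22.4×10⁻⁶ × 66 × 825 = 1.22 mm.
Let P be the compressive force at the spring. The rod shortens elastically by PL/(AE) and the spring compresses by P/k; together these equal δ_free.
P [ L/(AE) + 1/k ] = δ_free → P [ 825/(800×73×10³) + 1/(10×10³) ] = 1.22.
P = 1.22 / 0.0001141 = 10690 N.
Spring compression = P/k = 10690/(10×10³) = 1.069 mm.

δ ≈ 1.07 mm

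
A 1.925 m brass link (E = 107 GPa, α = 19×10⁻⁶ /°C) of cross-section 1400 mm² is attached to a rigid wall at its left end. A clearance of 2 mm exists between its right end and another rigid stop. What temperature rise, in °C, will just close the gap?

The gap closes when αΔT L = 2 mm, since the link is still unstressed at that instant.
So ΔT = g/(αL) = 2/(19×10⁻⁶ × 1925) = 54.68 °C.

ΔT ≈ 54.7 °C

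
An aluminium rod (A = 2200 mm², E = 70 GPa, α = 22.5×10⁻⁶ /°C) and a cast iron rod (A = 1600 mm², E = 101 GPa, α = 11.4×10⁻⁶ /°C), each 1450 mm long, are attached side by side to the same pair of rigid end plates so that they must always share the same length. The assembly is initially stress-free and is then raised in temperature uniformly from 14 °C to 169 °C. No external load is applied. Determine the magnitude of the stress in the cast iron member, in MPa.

Equilibrium of a rigid end plate with no external load gives equal and opposite internal forces ±P in the two members. Since α_{aluminium} > α_{cast iron}, heating drives the aluminium into compression and the cast iron into tension.
Equating the net (thermal + elastic) strains gives |α₁ − α₂|·ΔT = P·[1/(A₁E₁) + 1/(A₂E₂)].
|α₁ − α₂|·ΔT = 11.1×10⁻⁶ × 155 = 0.00172.
1/(A₁E₁) + 1/(A₂E₂) = 1/(2200×70×10³) + 1/(1600×101×10³) = 1.268×10⁻⁸ N⁻¹.
P = 0.00172 / 1.268×10⁻⁸ = 135700 N = 135.7 kN.
σ_{cast iron} = P/A₂ = 135700/1600 = 84.79 MPa, tensile.

σ ≈ 84.8 MPa (tensile)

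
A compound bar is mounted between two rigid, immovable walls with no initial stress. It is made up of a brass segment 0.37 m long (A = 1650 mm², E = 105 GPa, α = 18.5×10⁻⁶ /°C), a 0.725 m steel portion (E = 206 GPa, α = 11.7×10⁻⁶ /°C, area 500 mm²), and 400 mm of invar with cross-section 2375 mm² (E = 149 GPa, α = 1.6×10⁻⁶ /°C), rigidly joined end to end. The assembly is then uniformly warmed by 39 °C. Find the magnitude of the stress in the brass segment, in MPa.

With the walls removed the bar would change length by δ_free = Σ αᵢΔT Lᵢ = 18.5×10⁻⁶×39×370 + 11.7×10⁻⁶×39×725 + 1.6×10⁻⁶×39×400 = 0.6227 mm.
The walls prevent any net length change, so an axial force P (same in every segment) develops. Compatibility: P · Σ Lᵢ/(AᵢEᵢ) = δ_free.
The series flexibility is Σ Lᵢ/(AᵢEᵢ) = 370/(1650×105×10³) + 725/(500×206×10³) + 400/(2375×149×10³) = 1.03×10⁻⁵ mm/N.
So P = 0.6227 / 1.03×10⁻⁵ = 60.43 kN, compressive.
σ_{brass} = P / A = 60430 / 1650 = 36.62 MPa.

σ ≈ 36.6 MPa (compressive)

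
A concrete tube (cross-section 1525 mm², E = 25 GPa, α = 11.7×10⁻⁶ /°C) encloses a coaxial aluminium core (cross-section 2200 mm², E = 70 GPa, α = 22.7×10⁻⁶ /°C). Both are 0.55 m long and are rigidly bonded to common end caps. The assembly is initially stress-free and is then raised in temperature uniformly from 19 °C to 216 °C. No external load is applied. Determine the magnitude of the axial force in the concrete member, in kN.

P ≈ 66.2 kN (tensile in the concrete)

Both members must finish at the same length. With the larger α, the aluminium tends to over-expand; the plates restrain it, putting the aluminium in compression and the concrete in tension. With no external load the two internal forces are equal and opposite, magnitude P.
Equating the net (thermal + elastic) strains gives |α₁ − α₂|·ΔT = P·[1/(A₁E₁) + 1/(A₂E₂)].
|α₁ − α₂|·ΔT = 11×10⁻⁶ × 197 = 0.002167.
1/(A₁E₁) + 1/(A₂E₂) = 1/(1525×25×10³) + 1/(2200×70×10³) = 3.272×10⁻⁸ N⁻¹.
P = 0.002167 / 3.272×10⁻⁸ = 66220 N = 66.22 kN.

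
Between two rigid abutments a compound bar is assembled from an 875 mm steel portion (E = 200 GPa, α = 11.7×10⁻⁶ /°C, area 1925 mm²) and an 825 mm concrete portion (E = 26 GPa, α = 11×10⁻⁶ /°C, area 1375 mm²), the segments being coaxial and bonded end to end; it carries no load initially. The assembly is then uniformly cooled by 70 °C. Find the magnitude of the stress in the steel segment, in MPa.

σ ≈ 27.7 MPa (tensile)

If the supports were absent, the total length change would be Σ αᵢΔT Lᵢ = 11.7×10⁻⁶×70×875 + 11×10⁻⁶×70×825 = 1.352 mm.
The walls prevent any net length change, so an axial force P (same in every segment) develops. Compatibility: P · Σ Lᵢ/(AᵢEᵢ) = δ_free.
The series flexibility is Σ Lᵢ/(AᵢEᵢ) = 875/(1925×200×10³) + 825/(1375×26×10³) = 2.535×10⁻⁵ mm/N.
So P = 1.352 / 2.535×10⁻⁵ = 53.33 kN, tensile.
σ_{steel} = P / A = 53330 / 1925 = 27.7 MPa.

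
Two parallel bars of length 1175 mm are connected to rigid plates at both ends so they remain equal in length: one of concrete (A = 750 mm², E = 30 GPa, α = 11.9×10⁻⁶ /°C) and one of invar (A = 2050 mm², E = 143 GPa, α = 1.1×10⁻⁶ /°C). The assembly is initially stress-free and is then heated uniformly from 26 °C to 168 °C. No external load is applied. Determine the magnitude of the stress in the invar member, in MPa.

σ ≈ 15.6 MPa (tensile)

Both members must finish at the same length. With the larger α, the concrete tends to over-expand; the plates restrain it, putting the concrete in compression and the invar in tension. With no external load the two internal forces are equal and opposite, magnitude P.
Compatibility of the two members (thermal + elastic change equal): (α₁ − α₂)ΔT = P·[1/(A₁E₁) + 1/(A₂E₂)].
|α₁ − α₂|·ΔT = 10.8×10⁻⁶ × 142 = 0.001534.
1/(A₁E₁) + 1/(A₂E₂) = 1/(750×30×10³) + 1/(2050×143×10³) = 4.786×10⁻⁸ N⁻¹.
P = 0.001534 / 4.786×10⁻⁸ = 32050 N = 32.05 kN.
σ_{invar} = P/A₂ = 32050/2050 = 15.63 MPa, tensile.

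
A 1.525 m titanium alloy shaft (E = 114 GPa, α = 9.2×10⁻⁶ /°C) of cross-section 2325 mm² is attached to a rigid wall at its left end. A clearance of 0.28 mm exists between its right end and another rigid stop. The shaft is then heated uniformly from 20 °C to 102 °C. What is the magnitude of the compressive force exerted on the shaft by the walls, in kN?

P ≈ 151 kN

Unrestrained expansion: δ_free = αΔT L = 9.2×10⁻⁶ × 82 × 1525 = 1.15 mm.
The gap closes (δ_free > 0.28 mm) and the wall then resists a further 1.15 − 0.28 = 0.8705 mm of expansion.
Compatibility: PL/(AE) = 0.8705 mm, so σ = P/A = E × (0.8705/1525) = 65.07 MPa.
Force on the wall = σA = 65.07 × 2325 mm² = 151.3 kN.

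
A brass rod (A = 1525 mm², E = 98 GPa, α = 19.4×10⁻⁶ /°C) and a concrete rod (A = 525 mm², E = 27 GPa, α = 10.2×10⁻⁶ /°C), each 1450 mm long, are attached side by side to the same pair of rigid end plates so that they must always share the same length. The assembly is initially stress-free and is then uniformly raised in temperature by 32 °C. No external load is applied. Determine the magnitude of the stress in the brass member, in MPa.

Equilibrium of a rigid end plate with no external load gives equal and opposite internal forces ±P in the two members. Since α_{brass} > α_{concrete}, heating drives the brass into compression and the concrete into tension.
Compatibility of the two members (thermal + elastic change equal): (α₁ − α₂)ΔT = P·[1/(A₁E₁) + 1/(A₂E₂)].
|α₁ − α₂|·ΔT = 9.2×10⁻⁶ × 32 = 0.0002944.
1/(A₁E₁) + 1/(A₂E₂) = 1/(1525×98×10³) + 1/(525×27×10³) = 7.724×10⁻⁸ N⁻¹.
So P = 0.0002944 / 7.724×10⁻⁸ = 3.812 kN.
σ_{brass} = P/A₁ = 3812/1525 = 2.499 MPa, compressive.

σ ≈ 2.5 MPa (compressive)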